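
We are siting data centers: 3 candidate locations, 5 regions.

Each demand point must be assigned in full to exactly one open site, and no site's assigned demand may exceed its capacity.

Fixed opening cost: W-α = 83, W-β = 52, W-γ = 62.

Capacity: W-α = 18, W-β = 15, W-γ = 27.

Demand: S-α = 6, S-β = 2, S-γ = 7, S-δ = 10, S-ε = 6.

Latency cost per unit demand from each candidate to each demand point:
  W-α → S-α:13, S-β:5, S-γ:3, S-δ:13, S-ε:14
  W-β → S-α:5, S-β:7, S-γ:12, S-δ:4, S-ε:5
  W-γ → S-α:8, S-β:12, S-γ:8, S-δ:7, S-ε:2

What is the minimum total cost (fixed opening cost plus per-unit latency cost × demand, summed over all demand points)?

Open {W-β, W-γ}; cheapest assignment that respects the capacities:
  W-β (cap 15, load 12): S-β, S-δ — cost 2×7 + 10×4 = 54
  W-γ (cap 27, load 19): S-α, S-γ, S-ε — cost 6×8 + 7×8 + 6×2 = 116
  Shipping 170, fixed 114 → total 284.
  Any other capacity-feasible assignment to {W-β, W-γ} ships for at least 170.
Compare {W-α, W-γ}: its best feasible assignment gives total 306.
Compare {W-α, W-β, W-γ}: its best feasible assignment gives total 328.
Every other set of open sites that can feasibly serve all demand totals ≥ 306 even under its best assignment. Minimum: 284.

284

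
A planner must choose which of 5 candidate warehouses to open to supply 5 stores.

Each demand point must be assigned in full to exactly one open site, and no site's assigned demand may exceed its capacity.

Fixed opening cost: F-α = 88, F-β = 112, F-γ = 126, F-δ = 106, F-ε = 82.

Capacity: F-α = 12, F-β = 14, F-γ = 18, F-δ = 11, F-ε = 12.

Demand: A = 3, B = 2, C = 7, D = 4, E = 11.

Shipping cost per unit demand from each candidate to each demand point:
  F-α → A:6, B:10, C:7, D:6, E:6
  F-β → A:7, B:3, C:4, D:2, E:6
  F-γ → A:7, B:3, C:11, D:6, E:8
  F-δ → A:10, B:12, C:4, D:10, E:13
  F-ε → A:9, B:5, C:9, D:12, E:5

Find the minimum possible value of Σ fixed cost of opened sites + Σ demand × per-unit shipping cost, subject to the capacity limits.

389

Open {F-β, F-γ}; cheapest assignment that respects the capacities:
  F-β (cap 14, load 14): A, C, D — cost 3×7 + 7×4 + 4×2 = 57
  F-γ (cap 18, load 13): B, E — cost 2×3 + 11×8 = 94
  Shipping 151, fixed 238 → total 389.
  Any other capacity-feasible assignment to {F-β, F-γ} ships for at least 151.
Compare {F-γ, F-ε}: its best feasible assignment gives total 391.
Compare {F-α, F-β, F-ε}: its best feasible assignment gives total 397.
Every other set of open sites that can feasibly serve all demand totals ≥ 391 even under its best assignment. Minimum: 389.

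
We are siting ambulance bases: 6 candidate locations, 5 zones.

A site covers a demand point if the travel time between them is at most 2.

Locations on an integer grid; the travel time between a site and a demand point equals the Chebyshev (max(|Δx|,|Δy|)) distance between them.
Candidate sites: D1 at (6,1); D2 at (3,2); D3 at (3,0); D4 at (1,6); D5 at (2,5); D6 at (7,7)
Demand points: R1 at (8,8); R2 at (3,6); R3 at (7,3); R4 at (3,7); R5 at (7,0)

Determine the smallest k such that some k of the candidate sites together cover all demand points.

3

Coverage sets (demand points within 2 of each site):
  D1: {R3, R5}
  D2: {}
  D3: {}
  D4: {R2, R4}
  D5: {R2, R4}
  D6: {R1}
No 2 sites suffice: every size-2 union leaves at least one demand point uncovered.
But {D1, D4, D6} covers everything, so the minimum is 3.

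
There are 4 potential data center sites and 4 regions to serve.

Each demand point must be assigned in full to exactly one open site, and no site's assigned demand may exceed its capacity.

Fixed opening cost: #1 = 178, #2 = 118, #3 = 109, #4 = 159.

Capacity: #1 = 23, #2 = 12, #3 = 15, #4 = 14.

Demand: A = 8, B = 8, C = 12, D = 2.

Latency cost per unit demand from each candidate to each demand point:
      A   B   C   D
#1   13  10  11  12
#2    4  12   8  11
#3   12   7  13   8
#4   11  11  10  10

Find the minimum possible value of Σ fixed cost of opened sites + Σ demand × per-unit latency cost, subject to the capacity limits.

Open {#1, #2}; cheapest assignment that respects the capacities:
  #1 (cap 23, load 20): B, C — cost 8×10 + 12×11 = 212
  #2 (cap 12, load 10): A, D — cost 8×4 + 2×11 = 54
  Shipping 266, fixed 296 → total 562.
  Any other capacity-feasible assignment to {#1, #2} ships for at least 266.
Compare {#1, #3}: its best feasible assignment gives total 595.
Compare {#2, #3, #4}: its best feasible assignment gives total 610.
Every other set of open sites that can feasibly serve all demand totals ≥ 595 even under its best assignment. Minimum: 562.

562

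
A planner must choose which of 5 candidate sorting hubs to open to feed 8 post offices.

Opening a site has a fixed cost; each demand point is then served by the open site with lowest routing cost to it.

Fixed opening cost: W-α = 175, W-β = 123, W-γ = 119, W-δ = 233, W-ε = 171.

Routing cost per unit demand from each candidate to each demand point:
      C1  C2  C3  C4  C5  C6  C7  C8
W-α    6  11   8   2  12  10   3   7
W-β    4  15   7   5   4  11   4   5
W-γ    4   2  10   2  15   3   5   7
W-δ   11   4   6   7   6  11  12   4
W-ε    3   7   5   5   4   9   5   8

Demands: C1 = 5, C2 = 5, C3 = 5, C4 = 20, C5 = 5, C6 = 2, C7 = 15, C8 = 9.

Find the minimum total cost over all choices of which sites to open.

458

Open {W-γ}: assign each demand point to its cheapest open site.
  C1→W-γ 5×4=20, C2→W-γ 5×2=10, C3→W-γ 5×10=50, C4→W-γ 20×2=40, C5→W-γ 5×15=75, C6→W-γ 2×3=6, C7→W-γ 15×5=75, C8→W-γ 9×7=63
  routing cost 339, fixed 119 → total 458.
Compare {W-β, W-γ}: routing cost 236 + fixed 242 = 478.
Compare {W-β}: routing cost 377 + fixed 123 = 500.
Compare {W-α}: routing cost 353 + fixed 175 = 528.
All other subsets cost ≥ 478. Minimum total cost: 458.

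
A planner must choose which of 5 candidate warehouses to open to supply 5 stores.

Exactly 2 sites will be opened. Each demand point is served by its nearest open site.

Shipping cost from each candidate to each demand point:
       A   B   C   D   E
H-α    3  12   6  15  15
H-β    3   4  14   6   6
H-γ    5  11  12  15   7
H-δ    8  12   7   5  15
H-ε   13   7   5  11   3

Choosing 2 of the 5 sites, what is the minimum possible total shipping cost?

Open {H-β, H-ε}.
  A→H-β 3, B→H-β 4, C→H-ε 5, D→H-β 6, E→H-ε 3  ⇒ total 21.
Compare {H-α, H-β}: total 25.
Compare {H-β, H-δ}: total 25.
No size-2 selection does better; minimum is 21.

21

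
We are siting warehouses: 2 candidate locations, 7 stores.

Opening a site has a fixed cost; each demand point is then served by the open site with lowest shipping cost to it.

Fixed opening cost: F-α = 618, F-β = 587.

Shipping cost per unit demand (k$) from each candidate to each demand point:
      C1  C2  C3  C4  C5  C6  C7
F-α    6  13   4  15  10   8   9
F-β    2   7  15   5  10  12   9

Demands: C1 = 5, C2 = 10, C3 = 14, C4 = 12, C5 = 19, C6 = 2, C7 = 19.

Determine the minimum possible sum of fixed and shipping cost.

Open {F-β}: assign each demand point to its cheapest open site.
  C1→F-β 5×2=10, C2→F-β 10×7=70, C3→F-β 14×15=210, C4→F-β 12×5=60, C5→F-β 19×10=190, C6→F-β 2×12=24, C7→F-β 19×9=171
  shipping cost 735, fixed 587 → total 1322.
Compare {F-α}: shipping cost 773 + fixed 618 = 1391.
Compare {F-α, F-β}: shipping cost 573 + fixed 1205 = 1778.

1322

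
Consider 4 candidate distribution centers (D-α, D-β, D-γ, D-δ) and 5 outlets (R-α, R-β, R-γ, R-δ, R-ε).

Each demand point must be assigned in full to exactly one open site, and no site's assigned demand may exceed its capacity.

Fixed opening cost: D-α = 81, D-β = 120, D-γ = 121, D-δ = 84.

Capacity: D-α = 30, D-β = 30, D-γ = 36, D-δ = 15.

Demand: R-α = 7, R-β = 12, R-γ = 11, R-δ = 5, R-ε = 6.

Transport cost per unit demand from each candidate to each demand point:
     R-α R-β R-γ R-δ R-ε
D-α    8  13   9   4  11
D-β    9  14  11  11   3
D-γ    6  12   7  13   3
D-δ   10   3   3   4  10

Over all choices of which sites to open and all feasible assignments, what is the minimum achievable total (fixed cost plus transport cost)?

442

Open {D-α, D-δ}; cheapest assignment that respects the capacities:
  D-α (cap 30, load 29): R-α, R-γ, R-δ, R-ε — cost 7×8 + 11×9 + 5×4 + 6×11 = 241
  D-δ (cap 15, load 12): R-β — cost 12×3 = 36
  Shipping 277, fixed 165 → total 442.
  Any other capacity-feasible assignment to {D-α, D-δ} ships for at least 277.
Compare {D-γ, D-δ}: its best feasible assignment gives total 443.
Compare {D-α, D-γ, D-δ}: its best feasible assignment gives total 479.
Every other set of open sites that can feasibly serve all demand totals ≥ 443 even under its best assignment. Minimum: 442.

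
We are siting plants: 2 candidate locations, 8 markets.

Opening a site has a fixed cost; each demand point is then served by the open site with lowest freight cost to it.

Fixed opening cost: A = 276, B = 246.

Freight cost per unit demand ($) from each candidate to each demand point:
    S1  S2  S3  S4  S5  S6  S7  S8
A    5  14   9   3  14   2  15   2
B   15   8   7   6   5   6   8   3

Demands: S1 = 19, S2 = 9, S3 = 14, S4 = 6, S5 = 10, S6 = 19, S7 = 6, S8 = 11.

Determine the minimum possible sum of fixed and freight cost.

931

Open {A}: assign each demand point to its cheapest open site.
  S1→A 19×5=95, S2→A 9×14=126, S3→A 14×9=126, S4→A 6×3=18, S5→A 10×14=140, S6→A 19×2=38, S7→A 6×15=90, S8→A 11×2=22
  freight cost 655, fixed 276 → total 931.
Compare {A, B}: freight cost 441 + fixed 522 = 963.
Compare {B}: freight cost 736 + fixed 246 = 982.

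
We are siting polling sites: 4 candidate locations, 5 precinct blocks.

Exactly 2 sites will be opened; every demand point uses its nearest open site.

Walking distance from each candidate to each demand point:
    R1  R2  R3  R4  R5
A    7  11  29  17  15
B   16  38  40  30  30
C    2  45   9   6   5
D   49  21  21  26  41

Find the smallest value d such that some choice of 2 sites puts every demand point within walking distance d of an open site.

11

Open {A, C}.
  Farthest demand point is R2 at walking distance 11 (to A); all others are ≤ 11.
With {A, D} the worst case is 21.
With {C, D} the worst case is 21.
No size-2 selection achieves below 11.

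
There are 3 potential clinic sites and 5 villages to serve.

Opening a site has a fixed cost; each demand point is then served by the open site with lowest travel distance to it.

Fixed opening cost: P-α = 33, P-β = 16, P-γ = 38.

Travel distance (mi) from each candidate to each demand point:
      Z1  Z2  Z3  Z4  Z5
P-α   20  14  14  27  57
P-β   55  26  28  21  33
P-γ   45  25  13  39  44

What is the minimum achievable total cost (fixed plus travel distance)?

151

Open {P-α, P-β}: assign each demand point to its cheapest open site.
  Z1→P-α 20, Z2→P-α 14, Z3→P-α 14, Z4→P-β 21, Z5→P-β 33
  travel distance 102, fixed 49 → total 151.
Compare {P-α}: travel distance 132 + fixed 33 = 165.
Compare {P-β}: travel distance 163 + fixed 16 = 179.
Compare {P-α, P-β, P-γ}: travel distance 101 + fixed 87 = 188.
All other subsets cost ≥ 165. Minimum total cost: 151.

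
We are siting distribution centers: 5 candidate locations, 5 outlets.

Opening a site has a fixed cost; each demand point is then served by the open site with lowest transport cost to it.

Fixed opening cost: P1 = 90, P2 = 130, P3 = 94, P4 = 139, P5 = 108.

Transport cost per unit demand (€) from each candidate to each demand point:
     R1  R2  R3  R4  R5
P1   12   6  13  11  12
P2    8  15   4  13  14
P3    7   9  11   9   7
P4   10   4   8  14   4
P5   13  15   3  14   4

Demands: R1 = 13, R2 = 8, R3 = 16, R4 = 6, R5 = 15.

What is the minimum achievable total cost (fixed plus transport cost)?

527

Open {P3, P5}: assign each demand point to its cheapest open site.
  R1→P3 13×7=91, R2→P3 8×9=72, R3→P5 16×3=48, R4→P3 6×9=54, R5→P5 15×4=60
  transport cost 325, fixed 202 → total 527.
Compare {P4}: transport cost 434 + fixed 139 = 573.
Compare {P1, P5}: transport cost 378 + fixed 198 = 576.
Compare {P5}: transport cost 481 + fixed 108 = 589.
All other subsets cost ≥ 573. Minimum total cost: 527.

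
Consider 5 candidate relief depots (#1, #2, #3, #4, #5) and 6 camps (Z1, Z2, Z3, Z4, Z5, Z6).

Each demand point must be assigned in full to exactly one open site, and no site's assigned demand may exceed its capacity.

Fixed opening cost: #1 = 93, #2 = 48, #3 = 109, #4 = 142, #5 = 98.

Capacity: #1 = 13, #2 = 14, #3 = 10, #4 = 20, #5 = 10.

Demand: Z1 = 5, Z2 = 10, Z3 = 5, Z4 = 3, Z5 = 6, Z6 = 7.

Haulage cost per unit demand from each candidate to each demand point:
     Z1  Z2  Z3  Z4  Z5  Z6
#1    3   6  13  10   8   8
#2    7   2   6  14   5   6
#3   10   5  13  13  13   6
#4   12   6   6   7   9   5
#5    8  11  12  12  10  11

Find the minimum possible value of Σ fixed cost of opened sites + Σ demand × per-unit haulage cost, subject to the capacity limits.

452

Open {#1, #2, #4}; cheapest assignment that respects the capacities:
  #1 (cap 13, load 11): Z1, Z5 — cost 5×3 + 6×8 = 63
  #2 (cap 14, load 10): Z2 — cost 10×2 = 20
  #4 (cap 20, load 15): Z3, Z4, Z6 — cost 5×6 + 3×7 + 7×5 = 86
  Shipping 169, fixed 283 → total 452.
  Any other capacity-feasible assignment to {#1, #2, #4} ships for at least 169.
Compare {#1, #2, #3}: its best feasible assignment gives total 473.
Compare {#2, #3, #4}: its best feasible assignment gives total 500.
Every other set of open sites that can feasibly serve all demand totals ≥ 473 even under its best assignment. Minimum: 452.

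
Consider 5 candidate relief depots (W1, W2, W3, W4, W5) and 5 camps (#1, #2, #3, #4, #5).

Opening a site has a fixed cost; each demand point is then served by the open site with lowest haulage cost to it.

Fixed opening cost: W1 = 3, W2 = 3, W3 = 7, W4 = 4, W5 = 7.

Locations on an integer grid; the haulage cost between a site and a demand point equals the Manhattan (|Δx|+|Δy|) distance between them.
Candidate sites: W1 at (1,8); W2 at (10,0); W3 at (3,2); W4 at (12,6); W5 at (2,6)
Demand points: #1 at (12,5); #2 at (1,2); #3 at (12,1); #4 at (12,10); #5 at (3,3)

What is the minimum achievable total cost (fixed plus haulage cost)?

Open {W3, W4}: assign each demand point to its cheapest open site.
  #1→W4 1, #2→W3 2, #3→W4 5, #4→W4 4, #5→W3 1
  haulage cost 13, fixed 11 → total 24.
Compare {W2, W3, W4}: haulage cost 11 + fixed 14 = 25.
Compare {W1, W3, W4}: haulage cost 13 + fixed 14 = 27.
Compare {W1, W2, W3, W4}: haulage cost 11 + fixed 17 = 28.
All other subsets cost ≥ 25. Minimum total cost: 24.

24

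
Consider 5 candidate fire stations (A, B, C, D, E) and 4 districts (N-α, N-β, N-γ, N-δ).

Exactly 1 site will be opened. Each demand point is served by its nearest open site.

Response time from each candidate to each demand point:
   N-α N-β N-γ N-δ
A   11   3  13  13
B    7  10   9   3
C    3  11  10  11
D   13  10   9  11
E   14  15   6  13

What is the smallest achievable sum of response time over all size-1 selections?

29

Open {B}.
  N-α→B 7, N-β→B 10, N-γ→B 9, N-δ→B 3  ⇒ total 29.
Compare {C}: total 35.
Compare {A}: total 40.
No size-1 selection does better; minimum is 29.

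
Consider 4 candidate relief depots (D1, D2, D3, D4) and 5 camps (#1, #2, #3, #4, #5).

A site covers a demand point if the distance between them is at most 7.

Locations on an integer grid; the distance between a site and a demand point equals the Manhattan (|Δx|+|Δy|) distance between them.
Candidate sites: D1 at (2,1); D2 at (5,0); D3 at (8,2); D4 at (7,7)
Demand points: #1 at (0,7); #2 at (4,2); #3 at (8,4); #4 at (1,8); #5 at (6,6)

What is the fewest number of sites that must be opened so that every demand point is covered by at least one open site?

Coverage sets (demand points within 7 of each site):
  D1: {#2}
  D2: {#2, #3, #5}
  D3: {#2, #3, #5}
  D4: {#1, #3, #4, #5}
No single site covers all 5 demand points.
But {D1, D4} covers everything, so the minimum is 2.

2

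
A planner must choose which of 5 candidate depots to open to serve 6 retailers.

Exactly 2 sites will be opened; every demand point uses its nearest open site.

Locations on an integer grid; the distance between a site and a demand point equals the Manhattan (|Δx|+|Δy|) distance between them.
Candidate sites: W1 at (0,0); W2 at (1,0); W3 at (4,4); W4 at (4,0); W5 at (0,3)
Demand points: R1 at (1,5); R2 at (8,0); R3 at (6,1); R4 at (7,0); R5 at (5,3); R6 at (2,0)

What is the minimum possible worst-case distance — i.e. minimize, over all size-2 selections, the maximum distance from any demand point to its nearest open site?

Open {W3, W4}.
  Farthest demand point is R1 at distance 4 (to W3); all others are ≤ 4.
With {W4, W5} the worst case is 4.
With {W2, W4} the worst case is 5.
No size-2 selection achieves below 4.

4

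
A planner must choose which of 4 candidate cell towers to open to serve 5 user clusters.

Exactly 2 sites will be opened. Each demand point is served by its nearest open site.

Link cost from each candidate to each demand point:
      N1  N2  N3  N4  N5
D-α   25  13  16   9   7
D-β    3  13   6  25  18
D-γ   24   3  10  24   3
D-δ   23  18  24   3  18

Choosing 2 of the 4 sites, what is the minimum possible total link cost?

38

Open {D-α, D-β}.
  N1→D-β 3, N2→D-α 13, N3→D-β 6, N4→D-α 9, N5→D-α 7  ⇒ total 38.
Compare {D-β, D-γ}: total 39.
Compare {D-γ, D-δ}: total 42.
No size-2 selection does better; minimum is 38.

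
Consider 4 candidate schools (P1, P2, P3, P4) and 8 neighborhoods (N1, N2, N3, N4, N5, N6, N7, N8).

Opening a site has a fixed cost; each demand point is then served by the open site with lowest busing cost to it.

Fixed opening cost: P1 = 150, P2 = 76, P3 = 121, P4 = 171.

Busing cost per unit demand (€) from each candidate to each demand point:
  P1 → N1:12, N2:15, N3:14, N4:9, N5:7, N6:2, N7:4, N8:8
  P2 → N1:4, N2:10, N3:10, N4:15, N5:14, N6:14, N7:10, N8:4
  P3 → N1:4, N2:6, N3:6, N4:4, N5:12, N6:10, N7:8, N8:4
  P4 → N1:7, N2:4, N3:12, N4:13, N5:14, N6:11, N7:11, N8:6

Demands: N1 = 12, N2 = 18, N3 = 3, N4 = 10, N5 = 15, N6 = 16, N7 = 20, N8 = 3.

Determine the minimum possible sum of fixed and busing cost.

714

Open {P1, P3}: assign each demand point to its cheapest open site.
  N1→P3 12×4=48, N2→P3 18×6=108, N3→P3 3×6=18, N4→P3 10×4=40, N5→P1 15×7=105, N6→P1 16×2=32, N7→P1 20×4=80, N8→P3 3×4=12
  busing cost 443, fixed 271 → total 714.
Compare {P1, P2, P3}: busing cost 443 + fixed 347 = 790.
Compare {P1, P2}: busing cost 577 + fixed 226 = 803.
Compare {P1, P4}: busing cost 517 + fixed 321 = 838.
All other subsets cost ≥ 790. Minimum total cost: 714.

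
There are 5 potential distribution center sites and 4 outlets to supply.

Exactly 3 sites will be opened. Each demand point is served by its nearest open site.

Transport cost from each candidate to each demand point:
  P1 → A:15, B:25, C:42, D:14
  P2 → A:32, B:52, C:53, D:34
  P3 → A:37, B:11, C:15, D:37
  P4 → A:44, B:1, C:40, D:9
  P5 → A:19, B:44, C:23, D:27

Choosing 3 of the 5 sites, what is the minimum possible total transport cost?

40

Open {P1, P3, P4}.
  A→P1 15, B→P4 1, C→P3 15, D→P4 9  ⇒ total 40.
Compare {P3, P4, P5}: total 44.
Compare {P1, P4, P5}: total 48.
No size-3 selection does better; minimum is 40.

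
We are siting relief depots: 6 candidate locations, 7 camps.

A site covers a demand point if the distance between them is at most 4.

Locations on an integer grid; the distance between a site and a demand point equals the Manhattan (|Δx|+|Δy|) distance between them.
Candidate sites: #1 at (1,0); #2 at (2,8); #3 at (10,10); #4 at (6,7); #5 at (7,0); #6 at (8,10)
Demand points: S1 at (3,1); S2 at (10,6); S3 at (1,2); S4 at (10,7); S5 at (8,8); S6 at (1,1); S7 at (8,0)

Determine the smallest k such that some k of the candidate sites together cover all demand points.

Coverage sets (demand points within 4 of each site):
  #1: {S1, S3, S6}
  #2: {}
  #3: {S2, S4, S5}
  #4: {S4, S5}
  #5: {S7}
  #6: {S5}
No 2 sites suffice: every size-2 union leaves at least one demand point uncovered.
But {#1, #3, #5} covers everything, so the minimum is 3.

3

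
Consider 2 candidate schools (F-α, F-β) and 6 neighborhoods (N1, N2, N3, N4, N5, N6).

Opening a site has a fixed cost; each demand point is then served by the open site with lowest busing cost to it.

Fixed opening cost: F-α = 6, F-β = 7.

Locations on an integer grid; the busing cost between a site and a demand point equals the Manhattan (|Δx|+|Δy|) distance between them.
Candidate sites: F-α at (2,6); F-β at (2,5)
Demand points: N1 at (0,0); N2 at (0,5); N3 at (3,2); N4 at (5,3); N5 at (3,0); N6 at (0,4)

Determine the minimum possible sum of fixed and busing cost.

Open {F-β}: assign each demand point to its cheapest open site.
  N1→F-β 7, N2→F-β 2, N3→F-β 4, N4→F-β 5, N5→F-β 6, N6→F-β 3
  busing cost 27, fixed 7 → total 34.
Compare {F-α}: busing cost 33 + fixed 6 = 39.
Compare {F-α, F-β}: busing cost 27 + fixed 13 = 40.

34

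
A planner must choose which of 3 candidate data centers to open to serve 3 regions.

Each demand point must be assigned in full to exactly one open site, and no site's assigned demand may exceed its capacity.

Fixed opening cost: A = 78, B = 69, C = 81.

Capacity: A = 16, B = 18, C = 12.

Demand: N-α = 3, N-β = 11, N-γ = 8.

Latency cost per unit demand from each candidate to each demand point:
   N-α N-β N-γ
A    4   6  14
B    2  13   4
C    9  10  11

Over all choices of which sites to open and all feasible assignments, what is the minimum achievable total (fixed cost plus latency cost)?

Open {A, B}; cheapest assignment that respects the capacities:
  A (cap 16, load 11): N-β — cost 11×6 = 66
  B (cap 18, load 11): N-α, N-γ — cost 3×2 + 8×4 = 38
  Shipping 104, fixed 147 → total 251.
  Any other capacity-feasible assignment to {A, B} ships for at least 104.
Compare {B, C}: its best feasible assignment gives total 298.
Compare {A, C}: its best feasible assignment gives total 325.
Every other set of open sites that can feasibly serve all demand totals ≥ 298 even under its best assignment. Minimum: 251.

251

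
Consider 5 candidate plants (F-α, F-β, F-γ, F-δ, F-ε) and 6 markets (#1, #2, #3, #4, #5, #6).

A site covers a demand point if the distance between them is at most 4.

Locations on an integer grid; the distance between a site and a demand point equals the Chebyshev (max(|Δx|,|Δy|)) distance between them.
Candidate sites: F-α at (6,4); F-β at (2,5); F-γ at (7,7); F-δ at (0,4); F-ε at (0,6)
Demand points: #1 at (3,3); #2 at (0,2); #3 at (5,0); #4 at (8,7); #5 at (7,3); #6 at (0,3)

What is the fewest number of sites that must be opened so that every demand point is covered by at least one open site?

Coverage sets (demand points within 4 of each site):
  F-α: {#1, #3, #4, #5}
  F-β: {#1, #2, #6}
  F-γ: {#1, #4, #5}
  F-δ: {#1, #2, #6}
  F-ε: {#1, #2, #6}
No single site covers all 6 demand points.
But {F-α, F-β} covers everything, so the minimum is 2.

2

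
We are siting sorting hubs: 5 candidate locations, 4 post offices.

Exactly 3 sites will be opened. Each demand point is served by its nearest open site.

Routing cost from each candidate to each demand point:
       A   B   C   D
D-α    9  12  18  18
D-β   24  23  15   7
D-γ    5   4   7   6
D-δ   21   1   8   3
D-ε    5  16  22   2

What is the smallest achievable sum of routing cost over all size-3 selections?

15

Open {D-γ, D-δ, D-ε}.
  A→D-γ 5, B→D-δ 1, C→D-γ 7, D→D-ε 2  ⇒ total 15.
Compare {D-α, D-γ, D-δ}: total 16.
Compare {D-α, D-δ, D-ε}: total 16.
No size-3 selection does better; minimum is 15.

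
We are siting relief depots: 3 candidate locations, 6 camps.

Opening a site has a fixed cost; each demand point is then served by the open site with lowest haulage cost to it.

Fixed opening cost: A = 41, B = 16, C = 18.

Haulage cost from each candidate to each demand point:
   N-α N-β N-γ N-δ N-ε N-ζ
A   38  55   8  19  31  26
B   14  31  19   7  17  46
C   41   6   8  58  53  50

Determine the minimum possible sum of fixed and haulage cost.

Open {B, C}: assign each demand point to its cheapest open site.
  N-α→B 14, N-β→C 6, N-γ→C 8, N-δ→B 7, N-ε→B 17, N-ζ→B 46
  haulage cost 98, fixed 34 → total 132.
Compare {B}: haulage cost 134 + fixed 16 = 150.
Compare {A, B, C}: haulage cost 78 + fixed 75 = 153.
Compare {A, B}: haulage cost 103 + fixed 57 = 160.
All other subsets cost ≥ 150. Minimum total cost: 132.

132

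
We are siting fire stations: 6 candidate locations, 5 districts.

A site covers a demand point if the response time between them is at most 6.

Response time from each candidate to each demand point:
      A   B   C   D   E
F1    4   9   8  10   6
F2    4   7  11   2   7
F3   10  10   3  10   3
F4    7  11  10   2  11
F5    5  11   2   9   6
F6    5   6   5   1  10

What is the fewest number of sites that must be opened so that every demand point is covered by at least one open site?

2

Coverage sets (demand points within 6 of each site):
  F1: {A, E}
  F2: {A, D}
  F3: {C, E}
  F4: {D}
  F5: {A, C, E}
  F6: {A, B, C, D}
No single site covers all 5 demand points.
But {F1, F6} covers everything, so the minimum is 2.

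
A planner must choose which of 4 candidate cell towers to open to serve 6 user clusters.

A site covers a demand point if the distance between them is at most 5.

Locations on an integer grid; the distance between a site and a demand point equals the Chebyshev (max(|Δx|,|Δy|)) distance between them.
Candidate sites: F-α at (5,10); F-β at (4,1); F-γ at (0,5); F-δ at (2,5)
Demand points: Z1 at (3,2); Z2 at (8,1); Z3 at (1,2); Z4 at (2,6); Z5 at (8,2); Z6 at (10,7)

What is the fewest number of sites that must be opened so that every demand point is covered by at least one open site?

Coverage sets (demand points within 5 of each site):
  F-α: {Z4, Z6}
  F-β: {Z1, Z2, Z3, Z4, Z5}
  F-γ: {Z1, Z3, Z4}
  F-δ: {Z1, Z3, Z4}
No single site covers all 6 demand points.
But {F-α, F-β} covers everything, so the minimum is 2.

2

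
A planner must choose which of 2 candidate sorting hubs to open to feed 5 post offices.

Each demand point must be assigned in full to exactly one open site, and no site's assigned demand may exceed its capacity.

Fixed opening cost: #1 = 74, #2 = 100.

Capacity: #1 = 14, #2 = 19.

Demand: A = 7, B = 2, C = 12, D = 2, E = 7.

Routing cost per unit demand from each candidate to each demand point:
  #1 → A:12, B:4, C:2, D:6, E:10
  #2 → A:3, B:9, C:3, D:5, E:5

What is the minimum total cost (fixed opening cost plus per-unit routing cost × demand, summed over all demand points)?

272

Open {#1, #2}; cheapest assignment that respects the capacities:
  #1 (cap 14, load 14): B, C — cost 2×4 + 12×2 = 32
  #2 (cap 19, load 16): A, D, E — cost 7×3 + 2×5 + 7×5 = 66
  Shipping 98, fixed 174 → total 272.
  Any other capacity-feasible assignment to {#1, #2} ships for at least 98.
Total demand is 30 and no other set of sites has combined capacity ≥ 30, so {#1, #2} is the only feasible choice of open sites. Minimum: 272.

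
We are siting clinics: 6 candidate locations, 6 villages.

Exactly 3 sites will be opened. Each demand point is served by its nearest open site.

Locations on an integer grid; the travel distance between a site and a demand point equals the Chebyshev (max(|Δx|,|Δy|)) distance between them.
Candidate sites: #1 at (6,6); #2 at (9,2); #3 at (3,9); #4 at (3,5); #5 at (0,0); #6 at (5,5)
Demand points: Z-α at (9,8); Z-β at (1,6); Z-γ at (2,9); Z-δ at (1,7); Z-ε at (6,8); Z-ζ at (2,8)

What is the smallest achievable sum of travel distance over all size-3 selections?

11

Open {#1, #3, #4}.
  Z-α→#1 3, Z-β→#4 2, Z-γ→#3 1, Z-δ→#3 2, Z-ε→#1 2, Z-ζ→#3 1  ⇒ total 11.
Compare {#1, #2, #3}: total 12.
Compare {#1, #3, #5}: total 12.
No size-3 selection does better; minimum is 11.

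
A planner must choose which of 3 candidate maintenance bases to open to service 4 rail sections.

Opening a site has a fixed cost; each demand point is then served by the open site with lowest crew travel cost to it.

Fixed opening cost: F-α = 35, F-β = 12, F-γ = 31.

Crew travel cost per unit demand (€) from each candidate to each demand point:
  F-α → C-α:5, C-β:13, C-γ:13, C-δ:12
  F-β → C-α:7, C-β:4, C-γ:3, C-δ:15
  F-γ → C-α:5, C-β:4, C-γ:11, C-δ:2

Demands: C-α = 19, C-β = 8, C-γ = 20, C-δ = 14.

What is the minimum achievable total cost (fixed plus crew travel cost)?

Open {F-β, F-γ}: assign each demand point to its cheapest open site.
  C-α→F-γ 19×5=95, C-β→F-β 8×4=32, C-γ→F-β 20×3=60, C-δ→F-γ 14×2=28
  crew travel cost 215, fixed 43 → total 258.
Compare {F-α, F-β, F-γ}: crew travel cost 215 + fixed 78 = 293.
Compare {F-α, F-β}: crew travel cost 355 + fixed 47 = 402.
Compare {F-γ}: crew travel cost 375 + fixed 31 = 406.
All other subsets cost ≥ 293. Minimum total cost: 258.

258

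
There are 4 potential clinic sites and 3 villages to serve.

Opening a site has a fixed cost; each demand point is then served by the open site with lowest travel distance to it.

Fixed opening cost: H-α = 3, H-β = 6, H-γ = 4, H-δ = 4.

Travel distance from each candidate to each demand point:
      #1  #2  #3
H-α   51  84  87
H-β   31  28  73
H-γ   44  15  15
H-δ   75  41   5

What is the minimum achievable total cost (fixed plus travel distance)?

65

Open {H-β, H-γ, H-δ}: assign each demand point to its cheapest open site.
  #1→H-β 31, #2→H-γ 15, #3→H-δ 5
  travel distance 51, fixed 14 → total 65.
Compare {H-α, H-β, H-γ, H-δ}: travel distance 51 + fixed 17 = 68.
Compare {H-β, H-γ}: travel distance 61 + fixed 10 = 71.
Compare {H-γ, H-δ}: travel distance 64 + fixed 8 = 72.
All other subsets cost ≥ 68. Minimum total cost: 65.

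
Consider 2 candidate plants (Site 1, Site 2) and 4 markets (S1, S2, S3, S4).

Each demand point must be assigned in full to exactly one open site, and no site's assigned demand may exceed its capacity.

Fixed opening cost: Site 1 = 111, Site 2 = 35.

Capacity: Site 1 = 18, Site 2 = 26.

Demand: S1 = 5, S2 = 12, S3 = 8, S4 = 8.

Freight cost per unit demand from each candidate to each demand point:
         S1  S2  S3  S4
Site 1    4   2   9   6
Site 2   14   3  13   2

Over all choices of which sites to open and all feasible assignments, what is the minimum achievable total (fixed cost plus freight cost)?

Open {Site 1, Site 2}; cheapest assignment that respects the capacities:
  Site 1 (cap 18, load 13): S1, S3 — cost 5×4 + 8×9 = 92
  Site 2 (cap 26, load 20): S2, S4 — cost 12×3 + 8×2 = 52
  Shipping 144, fixed 146 → total 290.
  Any other capacity-feasible assignment to {Site 1, Site 2} ships for at least 144.
Total demand is 33 and no other set of sites has combined capacity ≥ 33, so {Site 1, Site 2} is the only feasible choice of open sites. Minimum: 290.

290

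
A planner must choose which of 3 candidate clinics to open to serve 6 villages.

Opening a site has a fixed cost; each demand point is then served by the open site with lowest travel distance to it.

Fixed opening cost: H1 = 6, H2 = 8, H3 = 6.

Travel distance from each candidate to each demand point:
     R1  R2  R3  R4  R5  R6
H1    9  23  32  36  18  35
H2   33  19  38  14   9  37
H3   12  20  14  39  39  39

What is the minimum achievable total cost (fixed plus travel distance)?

Open {H2, H3}: assign each demand point to its cheapest open site.
  R1→H3 12, R2→H2 19, R3→H3 14, R4→H2 14, R5→H2 9, R6→H2 37
  travel distance 105, fixed 14 → total 119.
Compare {H1, H2, H3}: travel distance 100 + fixed 20 = 120.
Compare {H1, H2}: travel distance 118 + fixed 14 = 132.
Compare {H1, H3}: travel distance 132 + fixed 12 = 144.
All other subsets cost ≥ 120. Minimum total cost: 119.

119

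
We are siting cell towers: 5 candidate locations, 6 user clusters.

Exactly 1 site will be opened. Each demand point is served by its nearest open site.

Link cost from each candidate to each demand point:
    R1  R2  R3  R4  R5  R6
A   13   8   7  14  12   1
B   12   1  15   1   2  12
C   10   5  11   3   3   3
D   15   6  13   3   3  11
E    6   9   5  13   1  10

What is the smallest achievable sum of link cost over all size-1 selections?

Open {C}.
  R1→C 10, R2→C 5, R3→C 11, R4→C 3, R5→C 3, R6→C 3  ⇒ total 35.
Compare {B}: total 43.
Compare {E}: total 44.
No size-1 selection does better; minimum is 35.

35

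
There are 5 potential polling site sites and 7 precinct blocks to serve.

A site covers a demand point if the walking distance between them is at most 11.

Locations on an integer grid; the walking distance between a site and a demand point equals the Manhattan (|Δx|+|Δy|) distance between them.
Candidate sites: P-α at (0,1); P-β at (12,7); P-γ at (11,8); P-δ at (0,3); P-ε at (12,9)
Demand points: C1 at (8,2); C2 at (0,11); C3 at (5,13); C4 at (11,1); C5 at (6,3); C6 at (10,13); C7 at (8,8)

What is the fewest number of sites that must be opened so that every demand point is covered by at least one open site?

2

Coverage sets (demand points within 11 of each site):
  P-α: {C1, C2, C4, C5}
  P-β: {C1, C4, C5, C6, C7}
  P-γ: {C1, C3, C4, C5, C6, C7}
  P-δ: {C1, C2, C5}
  P-ε: {C1, C3, C4, C6, C7}
No single site covers all 7 demand points.
But {P-α, P-γ} covers everything, so the minimum is 2.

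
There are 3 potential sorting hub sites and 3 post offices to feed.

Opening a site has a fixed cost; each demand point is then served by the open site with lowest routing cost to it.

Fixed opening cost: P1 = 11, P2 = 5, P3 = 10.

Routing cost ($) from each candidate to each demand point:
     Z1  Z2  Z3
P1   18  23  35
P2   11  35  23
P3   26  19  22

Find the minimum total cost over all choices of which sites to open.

67

Open {P2, P3}: assign each demand point to its cheapest open site.
  Z1→P2 11, Z2→P3 19, Z3→P3 22
  routing cost 52, fixed 15 → total 67.
Compare {P1, P2}: routing cost 57 + fixed 16 = 73.
Compare {P2}: routing cost 69 + fixed 5 = 74.
Compare {P3}: routing cost 67 + fixed 10 = 77.
All other subsets cost ≥ 73. Minimum total cost: 67.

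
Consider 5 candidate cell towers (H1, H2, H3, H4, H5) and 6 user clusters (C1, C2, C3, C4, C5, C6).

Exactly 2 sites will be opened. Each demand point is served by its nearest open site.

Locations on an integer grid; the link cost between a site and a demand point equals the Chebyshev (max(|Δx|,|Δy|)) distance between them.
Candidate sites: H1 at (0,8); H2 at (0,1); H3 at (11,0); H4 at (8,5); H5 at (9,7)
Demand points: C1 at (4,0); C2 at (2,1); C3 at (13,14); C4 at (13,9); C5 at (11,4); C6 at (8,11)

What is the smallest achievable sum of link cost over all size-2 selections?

Open {H2, H5}.
  C1→H2 4, C2→H2 2, C3→H5 7, C4→H5 4, C5→H5 3, C6→H5 4  ⇒ total 24.
Compare {H2, H4}: total 29.
Compare {H4, H5}: total 29.
No size-2 selection does better; minimum is 24.

24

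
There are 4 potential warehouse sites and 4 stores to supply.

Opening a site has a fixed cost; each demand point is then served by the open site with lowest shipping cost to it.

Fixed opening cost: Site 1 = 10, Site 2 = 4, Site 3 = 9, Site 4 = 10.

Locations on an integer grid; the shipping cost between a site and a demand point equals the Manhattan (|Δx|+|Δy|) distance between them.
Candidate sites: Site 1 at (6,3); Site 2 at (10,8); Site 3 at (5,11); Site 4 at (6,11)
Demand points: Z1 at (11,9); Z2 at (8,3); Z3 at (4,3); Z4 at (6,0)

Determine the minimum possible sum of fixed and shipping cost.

23

Open {Site 1, Site 2}: assign each demand point to its cheapest open site.
  Z1→Site 2 2, Z2→Site 1 2, Z3→Site 1 2, Z4→Site 1 3
  shipping cost 9, fixed 14 → total 23.
Compare {Site 1}: shipping cost 18 + fixed 10 = 28.
Compare {Site 1, Site 2, Site 3}: shipping cost 9 + fixed 23 = 32.
Compare {Site 1, Site 2, Site 4}: shipping cost 9 + fixed 24 = 33.
All other subsets cost ≥ 28. Minimum total cost: 23.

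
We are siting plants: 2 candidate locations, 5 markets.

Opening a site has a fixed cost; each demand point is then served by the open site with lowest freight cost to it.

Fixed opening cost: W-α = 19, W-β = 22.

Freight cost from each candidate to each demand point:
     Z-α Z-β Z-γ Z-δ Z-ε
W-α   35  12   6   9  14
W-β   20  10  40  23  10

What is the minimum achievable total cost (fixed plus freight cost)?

Open {W-α}: assign each demand point to its cheapest open site.
  Z-α→W-α 35, Z-β→W-α 12, Z-γ→W-α 6, Z-δ→W-α 9, Z-ε→W-α 14
  freight cost 76, fixed 19 → total 95.
Compare {W-α, W-β}: freight cost 55 + fixed 41 = 96.
Compare {W-β}: freight cost 103 + fixed 22 = 125.

95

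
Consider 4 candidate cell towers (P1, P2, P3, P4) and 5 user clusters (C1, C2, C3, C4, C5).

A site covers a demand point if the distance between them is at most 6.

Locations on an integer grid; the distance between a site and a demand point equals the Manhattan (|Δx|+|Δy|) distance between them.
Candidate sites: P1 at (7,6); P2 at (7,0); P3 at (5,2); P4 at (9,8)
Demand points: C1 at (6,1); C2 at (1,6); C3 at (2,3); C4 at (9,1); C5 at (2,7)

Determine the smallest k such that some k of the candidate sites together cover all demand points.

2

Coverage sets (demand points within 6 of each site):
  P1: {C1, C2, C5}
  P2: {C1, C4}
  P3: {C1, C3, C4}
  P4: {}
No single site covers all 5 demand points.
But {P1, P3} covers everything, so the minimum is 2.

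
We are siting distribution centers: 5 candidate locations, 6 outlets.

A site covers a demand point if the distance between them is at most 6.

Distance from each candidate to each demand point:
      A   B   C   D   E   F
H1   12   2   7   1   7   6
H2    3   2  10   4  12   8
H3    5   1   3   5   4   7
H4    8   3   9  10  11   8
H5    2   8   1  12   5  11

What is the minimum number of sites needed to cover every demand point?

Coverage sets (demand points within 6 of each site):
  H1: {B, D, F}
  H2: {A, B, D}
  H3: {A, B, C, D, E}
  H4: {B}
  H5: {A, C, E}
No single site covers all 6 demand points.
But {H1, H3} covers everything, so the minimum is 2.

2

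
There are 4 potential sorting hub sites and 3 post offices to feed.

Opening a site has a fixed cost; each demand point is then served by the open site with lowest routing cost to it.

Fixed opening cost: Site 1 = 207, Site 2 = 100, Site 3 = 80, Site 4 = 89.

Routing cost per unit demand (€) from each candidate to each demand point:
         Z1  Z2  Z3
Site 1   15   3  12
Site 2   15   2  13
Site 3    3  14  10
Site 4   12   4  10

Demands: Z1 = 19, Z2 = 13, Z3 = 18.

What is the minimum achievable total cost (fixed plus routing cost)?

Open {Site 2, Site 3}: assign each demand point to its cheapest open site.
  Z1→Site 3 19×3=57, Z2→Site 2 13×2=26, Z3→Site 3 18×10=180
  routing cost 263, fixed 180 → total 443.
Compare {Site 3, Site 4}: routing cost 289 + fixed 169 = 458.
Compare {Site 3}: routing cost 419 + fixed 80 = 499.
Compare {Site 2, Site 3, Site 4}: routing cost 263 + fixed 269 = 532.
All other subsets cost ≥ 458. Minimum total cost: 443.

443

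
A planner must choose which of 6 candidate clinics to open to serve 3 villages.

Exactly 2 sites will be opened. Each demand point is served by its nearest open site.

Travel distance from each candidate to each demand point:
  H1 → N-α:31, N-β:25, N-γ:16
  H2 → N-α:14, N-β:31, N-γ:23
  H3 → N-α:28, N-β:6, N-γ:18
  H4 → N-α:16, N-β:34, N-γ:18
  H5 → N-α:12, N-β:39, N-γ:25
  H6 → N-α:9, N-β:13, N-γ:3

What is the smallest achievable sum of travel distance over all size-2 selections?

Open {H3, H6}.
  N-α→H6 9, N-β→H3 6, N-γ→H6 3  ⇒ total 18.
Compare {H1, H6}: total 25.
Compare {H2, H6}: total 25.
No size-2 selection does better; minimum is 18.

18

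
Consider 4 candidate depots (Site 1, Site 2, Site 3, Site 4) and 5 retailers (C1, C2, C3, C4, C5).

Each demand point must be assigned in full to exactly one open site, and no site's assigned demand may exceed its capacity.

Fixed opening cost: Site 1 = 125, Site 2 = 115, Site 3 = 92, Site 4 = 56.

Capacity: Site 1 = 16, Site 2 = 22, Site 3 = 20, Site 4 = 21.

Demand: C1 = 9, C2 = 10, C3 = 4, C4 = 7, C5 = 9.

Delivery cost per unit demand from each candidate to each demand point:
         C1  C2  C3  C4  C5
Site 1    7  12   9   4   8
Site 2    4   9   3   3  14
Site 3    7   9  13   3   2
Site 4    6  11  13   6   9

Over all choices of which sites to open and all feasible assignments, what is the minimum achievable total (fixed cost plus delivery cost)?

384

Open {Site 2, Site 3}; cheapest assignment that respects the capacities:
  Site 2 (cap 22, load 20): C1, C3, C4 — cost 9×4 + 4×3 + 7×3 = 69
  Site 3 (cap 20, load 19): C2, C5 — cost 10×9 + 9×2 = 108
  Shipping 177, fixed 207 → total 384.
  Any other capacity-feasible assignment to {Site 2, Site 3} ships for at least 177.
Compare {Site 3, Site 4}: its best feasible assignment gives total 403.
Compare {Site 2, Site 4}: its best feasible assignment gives total 429.
Every other set of open sites that can feasibly serve all demand totals ≥ 403 even under its best assignment. Minimum: 384.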